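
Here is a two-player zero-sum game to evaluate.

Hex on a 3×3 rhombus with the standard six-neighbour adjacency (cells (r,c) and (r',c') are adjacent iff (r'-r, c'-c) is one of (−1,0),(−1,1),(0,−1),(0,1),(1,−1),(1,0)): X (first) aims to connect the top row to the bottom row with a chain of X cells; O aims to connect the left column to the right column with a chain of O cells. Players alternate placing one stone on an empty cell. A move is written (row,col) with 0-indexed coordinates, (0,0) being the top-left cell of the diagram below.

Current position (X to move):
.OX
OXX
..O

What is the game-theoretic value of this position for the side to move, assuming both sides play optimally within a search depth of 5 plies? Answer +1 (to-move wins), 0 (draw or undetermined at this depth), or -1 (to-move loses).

ply 1, X at .OX/OXX/..O | (0,0)=+1→XOX/OXX/..O*; (2,0)=+1→.OX/OXX/X.O; (2,1)=+1→.OX/OXX/.XO
ply 2, O at XOX/OXX/..O | (2,0)=-1→XOX/OXX/O.O*; (2,1)=-1→XOX/OXX/.OO
ply 3, X at XOX/OXX/O.O | (2,1)=+1→XOX/OXX/OXO*
ply 4: XOX/OXX/OXO is terminal -1 (O); from .OX/OXX/..O depth 5

value(.OX/OXX/..O, X) = +1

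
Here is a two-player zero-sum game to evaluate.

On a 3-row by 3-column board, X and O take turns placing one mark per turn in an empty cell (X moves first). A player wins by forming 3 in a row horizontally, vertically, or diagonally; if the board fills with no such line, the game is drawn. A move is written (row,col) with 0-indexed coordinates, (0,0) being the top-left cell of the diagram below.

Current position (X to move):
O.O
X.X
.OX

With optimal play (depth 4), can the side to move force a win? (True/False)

X winning at [O.O/X.X/.OX]: True

[O.O/X.X/.OX] X move#1: (0,1):+0/OXO/X.X/.OX, (1,1):+1/O.O/XXX/.OX*, (2,0):-1/O.O/X.X/XOX
[O.O/XXX/.OX] end (terminal -1, O#2); searched O.O/X.X/.OX to 4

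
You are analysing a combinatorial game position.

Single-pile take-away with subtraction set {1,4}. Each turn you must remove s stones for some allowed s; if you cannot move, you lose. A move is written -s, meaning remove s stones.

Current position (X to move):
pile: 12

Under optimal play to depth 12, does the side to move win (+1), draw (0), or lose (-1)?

value(12, X) = -1

ply 1, X at 12 | -1=-1→11*; -4=-1→8
ply 2, O at 11 | -1=+1→10*; -4=+1→7
ply 3, X at 10 | -1=-1→9*; -4=-1→6
ply 4, O at 9 | -1=-1→8; -4=+1→5*
ply 5, X at 5 | -1=-1→4*; -4=-1→1
ply 6, O at 4 | -1=-1→3; -4=+1→0*
ply 7: 0 is terminal -1 (X); from 12 depth 12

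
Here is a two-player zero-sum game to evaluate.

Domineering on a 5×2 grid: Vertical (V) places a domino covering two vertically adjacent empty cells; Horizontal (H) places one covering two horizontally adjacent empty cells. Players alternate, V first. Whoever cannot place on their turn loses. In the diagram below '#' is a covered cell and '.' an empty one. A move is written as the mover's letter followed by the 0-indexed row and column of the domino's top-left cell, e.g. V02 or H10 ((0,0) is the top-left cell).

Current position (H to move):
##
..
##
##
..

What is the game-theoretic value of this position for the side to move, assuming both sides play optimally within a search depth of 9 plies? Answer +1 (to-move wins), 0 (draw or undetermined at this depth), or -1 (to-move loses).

p1 H@[##/../##/##/..]: H10[##/##/##/##/..]+1* H40[##/../##/##/##]+1
p2 V@[##/##/##/##/..] terminal -1; root [##/../##/##/..] d9

value(##/../##/##/.., H) = +1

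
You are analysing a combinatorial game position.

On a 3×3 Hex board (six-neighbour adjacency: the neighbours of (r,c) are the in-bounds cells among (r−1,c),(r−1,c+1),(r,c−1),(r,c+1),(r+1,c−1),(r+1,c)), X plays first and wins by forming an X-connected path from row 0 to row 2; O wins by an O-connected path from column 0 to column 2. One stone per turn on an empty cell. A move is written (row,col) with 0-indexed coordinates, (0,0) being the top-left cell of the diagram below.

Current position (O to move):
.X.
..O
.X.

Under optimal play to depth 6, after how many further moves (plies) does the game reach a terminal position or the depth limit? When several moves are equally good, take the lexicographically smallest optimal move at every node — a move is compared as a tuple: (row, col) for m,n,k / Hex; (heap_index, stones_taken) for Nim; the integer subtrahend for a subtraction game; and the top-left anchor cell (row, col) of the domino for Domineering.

PV length from [.X./..O/.X.]: 5 plies

p1 O@[.X./..O/.X.]: (0,0)[OX./..O/.X.]-1 (0,2)[.XO/..O/.X.]-1 (1,0)[.X./O.O/.X.]-1 (1,1)[.X./.OO/.X.]+1* (2,0)[.X./..O/OX.]-1 (2,2)[.X./..O/.XO]-1
p2 X@[.X./.OO/.X.]: (0,0)[XX./.OO/.X.]-1* (0,2)[.XX/.OO/.X.]-1 (1,0)[.X./XOO/.X.]-1 (2,0)[.X./.OO/XX.]-1 (2,2)[.X./.OO/.XX]-1
p3 O@[XX./.OO/.X.]: (0,2)[XXO/.OO/.X.]+1* (1,0)[XX./OOO/.X.]+1 (2,0)[XX./.OO/OX.]+1 (2,2)[XX./.OO/.XO]+1
p4 X@[XXO/.OO/.X.]: (1,0)[XXO/XOO/.X.]-1* (2,0)[XXO/.OO/XX.]-1 (2,2)[XXO/.OO/.XX]-1
p5 O@[XXO/XOO/.X.]: (2,0)[XXO/XOO/OX.]+1* (2,2)[XXO/XOO/.XO]-1
p6 X@[XXO/XOO/OX.] terminal -1; root [.X./..O/.X.] d6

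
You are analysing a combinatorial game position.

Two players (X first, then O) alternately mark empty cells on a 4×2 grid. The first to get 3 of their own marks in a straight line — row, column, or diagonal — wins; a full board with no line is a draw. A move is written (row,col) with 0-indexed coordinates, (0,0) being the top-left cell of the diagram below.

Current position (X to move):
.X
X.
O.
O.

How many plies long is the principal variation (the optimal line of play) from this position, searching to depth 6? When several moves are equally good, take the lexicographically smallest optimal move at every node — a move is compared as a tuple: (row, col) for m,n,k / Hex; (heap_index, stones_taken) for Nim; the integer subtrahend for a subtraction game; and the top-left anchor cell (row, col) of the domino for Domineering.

ply 1, X at .X/X./O./O. | (0,0)=+0→XX/X./O./O.*; (1,1)=+0→.X/XX/O./O.; (2,1)=+0→.X/X./OX/O.; (3,1)=+0→.X/X./O./OX
ply 2, O at XX/X./O./O. | (1,1)=+0→XX/XO/O./O.*; (2,1)=+0→XX/X./OO/O.; (3,1)=+0→XX/X./O./OO
ply 3, X at XX/XO/O./O. | (2,1)=+0→XX/XO/OX/O.*; (3,1)=+0→XX/XO/O./OX
ply 4, O at XX/XO/OX/O. | (3,1)=+0→XX/XO/OX/OO*
ply 5: XX/XO/OX/OO is terminal +0 (X); from .X/X./O./O. depth 6

PV length from [.X/X./O./O.]: 4 plies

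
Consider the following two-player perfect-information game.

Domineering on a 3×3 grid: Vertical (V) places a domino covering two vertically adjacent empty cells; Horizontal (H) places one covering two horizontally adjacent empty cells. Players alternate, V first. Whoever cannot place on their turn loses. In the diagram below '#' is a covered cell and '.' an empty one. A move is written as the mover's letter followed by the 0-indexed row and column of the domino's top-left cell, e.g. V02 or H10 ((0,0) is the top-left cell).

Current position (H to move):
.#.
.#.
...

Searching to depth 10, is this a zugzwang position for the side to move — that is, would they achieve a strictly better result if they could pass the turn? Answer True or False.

zugzwang(.#./.#./..., H) = False

[.#./.#./...] H move#1: H20:-1/.#./.#./##.*, H21:-1/.#./.#./.##
[.#./.#./##.] V move#2: V00:+1/##./##./##.*, V02:+1/.##/.##/##., V12:+1/.#./.##/###
[##./##./##.] end (terminal -1, H#3); searched .#./.#./... to 10
pass branch (V moves first from the same position):
  | [.#./.#./...] V move#1: V00:+1/##./##./...*, V02:+1/.##/.##/..., V10:+1/.#./##./#.., V12:+1/.#./.##/..#
  | [##./##./...] H move#2: H20:-1/##./##./##.*, H21:-1/##./##./.##
  | [##./##./##.] V move#3: V02:+1/###/###/##.*, V12:+1/##./###/###
  | [###/###/##.] end (terminal -1, H#4); searched .#./.#./... to 10
H moving scores -1; H passing scores -1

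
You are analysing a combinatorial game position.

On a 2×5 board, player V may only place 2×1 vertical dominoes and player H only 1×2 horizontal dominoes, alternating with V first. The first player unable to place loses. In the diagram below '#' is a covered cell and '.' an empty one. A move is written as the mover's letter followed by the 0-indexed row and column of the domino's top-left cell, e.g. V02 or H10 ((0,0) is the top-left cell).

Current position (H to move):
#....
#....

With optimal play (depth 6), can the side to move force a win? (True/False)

ply 1, H at #..../#.... | H01=-1→###../#....; H02=+1→#.##./#....*; H03=-1→#..##/#....; H11=-1→#..../###..; H12=+1→#..../#.##.; H13=-1→#..../#..##
ply 2, V at #.##./#.... | V01=-1→####./##...*; V04=-1→#.###/#...#
ply 3, H at ####./##... | H12=-1→####./####.; H13=+1→####./##.##*
ply 4: ####./##.## is terminal -1 (V); from #..../#.... depth 6

H winning at [#..../#....]: True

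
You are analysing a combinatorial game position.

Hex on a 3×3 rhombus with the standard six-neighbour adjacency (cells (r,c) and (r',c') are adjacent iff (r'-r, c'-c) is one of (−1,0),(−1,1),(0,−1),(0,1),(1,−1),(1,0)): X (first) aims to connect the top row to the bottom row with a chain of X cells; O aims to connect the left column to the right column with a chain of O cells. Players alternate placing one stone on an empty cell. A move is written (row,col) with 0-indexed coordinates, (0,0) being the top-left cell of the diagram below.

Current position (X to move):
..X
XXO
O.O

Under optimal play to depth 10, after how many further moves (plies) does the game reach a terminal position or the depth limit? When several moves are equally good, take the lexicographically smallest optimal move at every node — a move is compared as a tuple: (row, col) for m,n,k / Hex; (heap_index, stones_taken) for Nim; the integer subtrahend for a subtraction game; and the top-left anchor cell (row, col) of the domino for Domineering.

PV length from [..X/XXO/O.O]: 1 ply

p1 X@[..X/XXO/O.O]: (0,0)[X.X/XXO/O.O]-1 (0,1)[.XX/XXO/O.O]-1 (2,1)[..X/XXO/OXO]+1*
p2 O@[..X/XXO/OXO] terminal -1; root [..X/XXO/O.O] d10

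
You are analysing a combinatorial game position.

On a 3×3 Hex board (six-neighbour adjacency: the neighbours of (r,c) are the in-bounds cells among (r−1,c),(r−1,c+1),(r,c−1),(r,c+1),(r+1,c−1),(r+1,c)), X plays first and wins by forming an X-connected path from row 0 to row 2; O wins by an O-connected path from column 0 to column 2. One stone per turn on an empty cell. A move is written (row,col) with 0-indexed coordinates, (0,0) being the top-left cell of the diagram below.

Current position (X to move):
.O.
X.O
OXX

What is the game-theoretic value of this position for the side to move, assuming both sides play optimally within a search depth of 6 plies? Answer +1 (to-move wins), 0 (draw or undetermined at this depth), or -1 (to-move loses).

value(.O./X.O/OXX, X) = +1

ply 1, X at .O./X.O/OXX | (0,0)=-1→XO./X.O/OXX; (0,2)=-1→.OX/X.O/OXX; (1,1)=+1→.O./XXO/OXX*
ply 2, O at .O./XXO/OXX | (0,0)=-1→OO./XXO/OXX*; (0,2)=-1→.OO/XXO/OXX
ply 3, X at OO./XXO/OXX | (0,2)=+1→OOX/XXO/OXX*
ply 4: OOX/XXO/OXX is terminal -1 (O); from .O./X.O/OXX depth 6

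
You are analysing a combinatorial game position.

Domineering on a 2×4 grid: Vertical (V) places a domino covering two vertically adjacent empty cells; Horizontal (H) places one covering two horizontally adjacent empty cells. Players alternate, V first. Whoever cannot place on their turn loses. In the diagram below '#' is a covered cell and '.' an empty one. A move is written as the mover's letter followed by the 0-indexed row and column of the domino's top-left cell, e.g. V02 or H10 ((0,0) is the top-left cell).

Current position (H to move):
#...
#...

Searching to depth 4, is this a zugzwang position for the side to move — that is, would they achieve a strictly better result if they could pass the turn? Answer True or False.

[#.../#...] H move#1: H01:+1/###./#...*, H02:+1/#.##/#..., H11:+1/#.../###., H12:+1/#.../#.##
[###./#...] V move#2: V03:-1/####/#..#*
[####/#..#] H move#3: H11:+1/####/####*
[####/####] end (terminal -1, V#4); searched #.../#... to 4
pass branch (V moves first from the same position):
  | [#.../#...] V move#1: V01:-1/##../##.., V02:+1/#.#./#.#.*, V03:-1/#..#/#..#
  | [#.#./#.#.] end (terminal -1, H#2); searched #.../#... to 4
H moving scores +1; H passing scores -1

zugzwang(#.../#..., H) = False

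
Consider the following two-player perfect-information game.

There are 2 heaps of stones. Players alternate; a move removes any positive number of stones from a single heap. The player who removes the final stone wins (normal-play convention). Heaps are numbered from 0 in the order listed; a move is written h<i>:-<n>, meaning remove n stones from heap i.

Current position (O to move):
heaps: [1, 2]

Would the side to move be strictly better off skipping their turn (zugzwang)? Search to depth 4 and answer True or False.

zugzwang((1,2), O) = False

[(1,2)] O move#1: h0:-1:-1/(0,2), h1:-1:+1/(1,1)*, h1:-2:-1/(1,0)
[(1,1)] X move#2: h0:-1:-1/(0,1)*, h1:-1:-1/(1,0)
[(0,1)] O move#3: h1:-1:+1/(0,0)*
[(0,0)] end (terminal -1, X#4); searched (1,2) to 4
suppose O passes — search the same position with X to move:
pass> [(1,2)] X move#1: h0:-1:-1/(0,2), h1:-1:+1/(1,1)*, h1:-2:-1/(1,0)
pass> [(1,1)] O move#2: h0:-1:-1/(0,1)*, h1:-1:-1/(1,0)
pass> [(0,1)] X move#3: h1:-1:+1/(0,0)*
pass> [(0,0)] end (terminal -1, O#4); searched (1,2) to 4
for O: play +1, pass -1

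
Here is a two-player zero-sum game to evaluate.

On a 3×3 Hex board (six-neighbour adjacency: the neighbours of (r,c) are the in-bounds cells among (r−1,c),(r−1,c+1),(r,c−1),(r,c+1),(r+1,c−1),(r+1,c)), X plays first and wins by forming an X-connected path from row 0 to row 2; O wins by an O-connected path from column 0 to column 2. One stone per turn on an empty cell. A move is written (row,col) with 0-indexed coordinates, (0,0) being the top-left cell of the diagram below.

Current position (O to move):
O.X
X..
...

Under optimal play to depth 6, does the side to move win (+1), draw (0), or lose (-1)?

value(O.X/X../..., O) = -1

ply 1, O at O.X/X../... | (0,1)=-1→OOX/X../...*; (1,1)=-1→O.X/XO./...; (1,2)=-1→O.X/X.O/...; (2,0)=-1→O.X/X../O..; (2,1)=-1→O.X/X../.O.; (2,2)=-1→O.X/X../..O
ply 2, X at OOX/X../... | (1,1)=+1→OOX/XX./...*; (1,2)=+1→OOX/X.X/...; (2,0)=+1→OOX/X../X..; (2,1)=+1→OOX/X../.X.; (2,2)=+1→OOX/X../..X
ply 3, O at OOX/XX./... | (1,2)=-1→OOX/XXO/...*; (2,0)=-1→OOX/XX./O..; (2,1)=-1→OOX/XX./.O.; (2,2)=-1→OOX/XX./..O
ply 4, X at OOX/XXO/... | (2,0)=+1→OOX/XXO/X..*; (2,1)=+1→OOX/XXO/.X.; (2,2)=+1→OOX/XXO/..X
ply 5: OOX/XXO/X.. is terminal -1 (O); from O.X/X../... depth 6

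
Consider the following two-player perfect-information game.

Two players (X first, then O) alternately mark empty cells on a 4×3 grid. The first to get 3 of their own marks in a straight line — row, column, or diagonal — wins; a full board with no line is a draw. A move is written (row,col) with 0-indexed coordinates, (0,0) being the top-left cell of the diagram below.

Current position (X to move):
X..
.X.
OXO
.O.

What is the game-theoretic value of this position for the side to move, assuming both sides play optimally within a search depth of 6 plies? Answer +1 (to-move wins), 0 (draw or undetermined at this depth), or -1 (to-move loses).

value(X../.X./OXO/.O., X) = +1

[X../.X./OXO/.O.] X move#1: (0,1):+1/XX./.X./OXO/.O.*, (0,2):+1/X.X/.X./OXO/.O., (1,0):+1/X../XX./OXO/.O., (1,2):+1/X../.XX/OXO/.O., (3,0):+1/X../.X./OXO/XO., (3,2):+1/X../.X./OXO/.OX
[XX./.X./OXO/.O.] end (terminal -1, O#2); searched X../.X./OXO/.O. to 6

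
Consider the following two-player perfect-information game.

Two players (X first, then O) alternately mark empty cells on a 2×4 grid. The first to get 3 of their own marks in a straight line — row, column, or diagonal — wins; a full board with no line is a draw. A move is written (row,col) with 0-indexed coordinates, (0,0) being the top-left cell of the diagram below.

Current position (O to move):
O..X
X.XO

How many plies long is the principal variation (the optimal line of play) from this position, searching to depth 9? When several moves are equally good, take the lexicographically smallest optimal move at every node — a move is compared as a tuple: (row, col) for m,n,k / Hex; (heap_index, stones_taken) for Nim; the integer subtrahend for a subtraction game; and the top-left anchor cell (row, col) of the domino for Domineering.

[O..X/X.XO] O move#1: (0,1):-1/OO.X/X.XO, (0,2):-1/O.OX/X.XO, (1,1):+0/O..X/XOXO*
[O..X/XOXO] X move#2: (0,1):+0/OX.X/XOXO*, (0,2):+0/O.XX/XOXO
[OX.X/XOXO] O move#3: (0,2):+0/OXOX/XOXO*
[OXOX/XOXO] end (terminal +0, X#4); searched O..X/X.XO to 9

PV length from [O..X/X.XO]: 3 plies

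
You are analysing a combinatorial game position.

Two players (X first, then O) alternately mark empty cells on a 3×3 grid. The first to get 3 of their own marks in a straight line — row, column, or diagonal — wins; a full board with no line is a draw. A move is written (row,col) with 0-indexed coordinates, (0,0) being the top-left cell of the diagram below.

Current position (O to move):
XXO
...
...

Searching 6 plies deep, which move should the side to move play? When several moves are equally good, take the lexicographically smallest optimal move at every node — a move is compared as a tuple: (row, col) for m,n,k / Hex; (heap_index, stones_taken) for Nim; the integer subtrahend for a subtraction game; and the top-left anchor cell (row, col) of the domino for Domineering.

O's best at [XXO/.../...]: (1,2)

ply 1, O at XXO/.../... | (1,0)=-1→XXO/O../...; (1,1)=+0→XXO/.O./...; (1,2)=+1→XXO/..O/...*; (2,0)=-1→XXO/.../O..; (2,1)=+0→XXO/.../.O.; (2,2)=+1→XXO/.../..O
ply 2, X at XXO/..O/... | (1,0)=-1→XXO/X.O/...*; (1,1)=-1→XXO/.XO/...; (2,0)=-1→XXO/..O/X..; (2,1)=-1→XXO/..O/.X.; (2,2)=-1→XXO/..O/..X
ply 3, O at XXO/X.O/... | (1,1)=-1→XXO/XOO/...; (2,0)=+1→XXO/X.O/O..*; (2,1)=-1→XXO/X.O/.O.; (2,2)=+1→XXO/X.O/..O
ply 4, X at XXO/X.O/O.. | (1,1)=-1→XXO/XXO/O..*; (2,1)=-1→XXO/X.O/OX.; (2,2)=-1→XXO/X.O/O.X
ply 5, O at XXO/XXO/O.. | (2,1)=-1→XXO/XXO/OO.; (2,2)=+1→XXO/XXO/O.O*
ply 6: XXO/XXO/O.O is terminal -1 (X); from XXO/.../... depth 6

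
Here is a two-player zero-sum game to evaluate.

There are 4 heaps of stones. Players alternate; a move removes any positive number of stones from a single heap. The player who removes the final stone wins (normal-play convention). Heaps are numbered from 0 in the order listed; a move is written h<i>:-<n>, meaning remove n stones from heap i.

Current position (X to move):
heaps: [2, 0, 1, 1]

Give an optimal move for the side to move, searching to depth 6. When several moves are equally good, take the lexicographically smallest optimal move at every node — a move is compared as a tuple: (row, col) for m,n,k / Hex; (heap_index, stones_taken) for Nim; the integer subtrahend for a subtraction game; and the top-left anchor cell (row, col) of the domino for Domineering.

X's best at [(2,0,1,1)]: h0:-2

[(2,0,1,1)] X move#1: h0:-1:-1/(1,0,1,1), h0:-2:+1/(0,0,1,1)*, h2:-1:-1/(2,0,0,1), h3:-1:-1/(2,0,1,0)
[(0,0,1,1)] O move#2: h2:-1:-1/(0,0,0,1)*, h3:-1:-1/(0,0,1,0)
[(0,0,0,1)] X move#3: h3:-1:+1/(0,0,0,0)*
[(0,0,0,0)] end (terminal -1, O#4); searched (2,0,1,1) to 6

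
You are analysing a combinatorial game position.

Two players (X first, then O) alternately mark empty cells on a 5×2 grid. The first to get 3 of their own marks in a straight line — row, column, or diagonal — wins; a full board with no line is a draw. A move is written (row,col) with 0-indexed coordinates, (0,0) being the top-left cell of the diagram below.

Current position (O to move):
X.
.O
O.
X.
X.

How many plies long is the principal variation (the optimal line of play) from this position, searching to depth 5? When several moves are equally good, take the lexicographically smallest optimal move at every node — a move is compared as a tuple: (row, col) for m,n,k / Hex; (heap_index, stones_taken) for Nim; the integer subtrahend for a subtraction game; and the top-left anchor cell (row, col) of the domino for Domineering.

ply 1, O at X./.O/O./X./X. | (0,1)=+0→XO/.O/O./X./X.; (1,0)=+0→X./OO/O./X./X.; (2,1)=+1→X./.O/OO/X./X.*; (3,1)=+0→X./.O/O./XO/X.; (4,1)=+0→X./.O/O./X./XO
ply 2, X at X./.O/OO/X./X. | (0,1)=-1→XX/.O/OO/X./X.*; (1,0)=-1→X./XO/OO/X./X.; (3,1)=-1→X./.O/OO/XX/X.; (4,1)=-1→X./.O/OO/X./XX
ply 3, O at XX/.O/OO/X./X. | (1,0)=+0→XX/OO/OO/X./X.; (3,1)=+1→XX/.O/OO/XO/X.*; (4,1)=+0→XX/.O/OO/X./XO
ply 4: XX/.O/OO/XO/X. is terminal -1 (X); from X./.O/O./X./X. depth 5

PV length from [X./.O/O./X./X.]: 3 plies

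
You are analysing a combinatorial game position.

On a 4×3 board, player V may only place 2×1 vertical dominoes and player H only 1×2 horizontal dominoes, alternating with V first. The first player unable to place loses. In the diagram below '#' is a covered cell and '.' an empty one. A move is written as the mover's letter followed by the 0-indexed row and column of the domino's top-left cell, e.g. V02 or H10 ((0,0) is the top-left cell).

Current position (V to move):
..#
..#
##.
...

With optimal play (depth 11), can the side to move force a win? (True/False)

ply 1, V at ..#/..#/##./... | V00=+1→#.#/#.#/##./...*; V01=+1→.##/.##/##./...; V22=-1→..#/..#/###/..#
ply 2, H at #.#/#.#/##./... | H30=-1→#.#/#.#/##./##.*; H31=-1→#.#/#.#/##./.##
ply 3, V at #.#/#.#/##./##. | V01=+1→###/###/##./##.*; V22=+1→#.#/#.#/###/###
ply 4: ###/###/##./##. is terminal -1 (H); from ..#/..#/##./... depth 11

V winning at [..#/..#/##./...]: True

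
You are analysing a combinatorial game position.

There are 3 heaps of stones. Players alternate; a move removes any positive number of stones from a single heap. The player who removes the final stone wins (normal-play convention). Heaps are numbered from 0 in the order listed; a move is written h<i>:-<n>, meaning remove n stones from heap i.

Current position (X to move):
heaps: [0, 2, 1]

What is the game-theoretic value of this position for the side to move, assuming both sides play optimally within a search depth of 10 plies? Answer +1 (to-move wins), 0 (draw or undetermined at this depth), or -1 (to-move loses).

p1 X@[(0,2,1)]: h1:-1[(0,1,1)]+1* h1:-2[(0,0,1)]-1 h2:-1[(0,2,0)]-1
p2 O@[(0,1,1)]: h1:-1[(0,0,1)]-1* h2:-1[(0,1,0)]-1
p3 X@[(0,0,1)]: h2:-1[(0,0,0)]+1*
p4 O@[(0,0,0)] terminal -1; root [(0,2,1)] d10

value((0,2,1), X) = +1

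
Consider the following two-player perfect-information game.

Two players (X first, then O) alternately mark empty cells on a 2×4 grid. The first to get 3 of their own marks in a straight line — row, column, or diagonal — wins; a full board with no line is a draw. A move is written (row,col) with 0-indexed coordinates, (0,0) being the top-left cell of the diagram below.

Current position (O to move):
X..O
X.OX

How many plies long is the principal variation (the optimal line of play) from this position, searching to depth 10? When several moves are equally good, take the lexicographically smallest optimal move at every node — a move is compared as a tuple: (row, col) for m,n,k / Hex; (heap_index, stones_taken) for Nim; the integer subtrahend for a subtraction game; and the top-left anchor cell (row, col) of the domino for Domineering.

PV length from [X..O/X.OX]: 3 plies

ply 1, O at X..O/X.OX | (0,1)=+0→XO.O/X.OX*; (0,2)=+0→X.OO/X.OX; (1,1)=+0→X..O/XOOX
ply 2, X at XO.O/X.OX | (0,2)=+0→XOXO/X.OX*; (1,1)=-1→XO.O/XXOX
ply 3, O at XOXO/X.OX | (1,1)=+0→XOXO/XOOX*
ply 4: XOXO/XOOX is terminal +0 (X); from X..O/X.OX depth 10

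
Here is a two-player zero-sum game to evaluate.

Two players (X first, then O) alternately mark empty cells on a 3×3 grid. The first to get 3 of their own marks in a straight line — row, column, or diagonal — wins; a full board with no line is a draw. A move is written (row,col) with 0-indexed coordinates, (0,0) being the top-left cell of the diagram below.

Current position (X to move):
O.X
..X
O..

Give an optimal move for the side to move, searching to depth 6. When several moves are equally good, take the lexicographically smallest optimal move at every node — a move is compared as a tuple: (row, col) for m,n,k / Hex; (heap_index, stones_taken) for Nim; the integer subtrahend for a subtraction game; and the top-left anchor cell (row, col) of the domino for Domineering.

X's best at [O.X/..X/O..]: (1,0)

[O.X/..X/O..] X move#1: (0,1):-1/OXX/..X/O.., (1,0):+1/O.X/X.X/O..*, (1,1):-1/O.X/.XX/O.., (2,1):-1/O.X/..X/OX., (2,2):+1/O.X/..X/O.X
[O.X/X.X/O..] O move#2: (0,1):-1/OOX/X.X/O..*, (1,1):-1/O.X/XOX/O.., (2,1):-1/O.X/X.X/OO., (2,2):-1/O.X/X.X/O.O
[OOX/X.X/O..] X move#3: (1,1):+1/OOX/XXX/O..*, (2,1):+1/OOX/X.X/OX., (2,2):+1/OOX/X.X/O.X
[OOX/XXX/O..] end (terminal -1, O#4); searched O.X/..X/O.. to 6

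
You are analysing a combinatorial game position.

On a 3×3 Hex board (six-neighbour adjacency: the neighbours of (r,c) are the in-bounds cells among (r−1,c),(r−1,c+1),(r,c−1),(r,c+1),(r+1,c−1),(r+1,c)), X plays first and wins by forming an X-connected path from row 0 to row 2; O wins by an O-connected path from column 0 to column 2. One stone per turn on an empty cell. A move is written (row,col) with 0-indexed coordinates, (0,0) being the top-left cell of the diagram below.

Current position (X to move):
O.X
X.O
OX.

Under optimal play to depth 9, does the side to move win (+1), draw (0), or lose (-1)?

p1 X@[O.X/X.O/OX.]: (0,1)[OXX/X.O/OX.]-1 (1,1)[O.X/XXO/OX.]+1* (2,2)[O.X/X.O/OXX]-1
p2 O@[O.X/XXO/OX.] terminal -1; root [O.X/X.O/OX.] d9

value(O.X/X.O/OX., X) = +1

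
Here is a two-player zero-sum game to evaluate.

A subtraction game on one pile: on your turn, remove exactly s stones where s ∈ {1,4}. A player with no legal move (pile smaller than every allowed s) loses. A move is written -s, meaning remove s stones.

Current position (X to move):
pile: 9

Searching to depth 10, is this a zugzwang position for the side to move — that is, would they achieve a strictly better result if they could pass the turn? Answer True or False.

zugzwang(9, X) = False

[9] X move#1: -1:-1/8, -4:+1/5*
[5] O move#2: -1:-1/4*, -4:-1/1
[4] X move#3: -1:-1/3, -4:+1/0*
[0] end (terminal -1, O#4); searched 9 to 10
pass branch (O moves first from the same position):
  | [9] O move#1: -1:-1/8, -4:+1/5*
  | [5] X move#2: -1:-1/4*, -4:-1/1
  | [4] O move#3: -1:-1/3, -4:+1/0*
  | [0] end (terminal -1, X#4); searched 9 to 10
X moving scores +1; X passing scores -1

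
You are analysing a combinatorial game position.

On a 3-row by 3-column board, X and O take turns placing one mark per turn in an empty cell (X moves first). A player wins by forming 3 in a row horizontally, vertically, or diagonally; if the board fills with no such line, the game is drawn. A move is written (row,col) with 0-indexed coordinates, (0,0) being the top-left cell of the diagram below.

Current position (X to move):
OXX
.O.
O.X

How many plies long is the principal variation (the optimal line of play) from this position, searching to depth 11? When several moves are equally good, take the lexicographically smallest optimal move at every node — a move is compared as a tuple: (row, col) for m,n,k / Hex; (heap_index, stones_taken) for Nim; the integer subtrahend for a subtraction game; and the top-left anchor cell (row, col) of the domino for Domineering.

PV length from [OXX/.O./O.X]: 1 ply

ply 1, X at OXX/.O./O.X | (1,0)=+0→OXX/XO./O.X; (1,2)=+1→OXX/.OX/O.X*; (2,1)=-1→OXX/.O./OXX
ply 2: OXX/.OX/O.X is terminal -1 (O); from OXX/.O./O.X depth 11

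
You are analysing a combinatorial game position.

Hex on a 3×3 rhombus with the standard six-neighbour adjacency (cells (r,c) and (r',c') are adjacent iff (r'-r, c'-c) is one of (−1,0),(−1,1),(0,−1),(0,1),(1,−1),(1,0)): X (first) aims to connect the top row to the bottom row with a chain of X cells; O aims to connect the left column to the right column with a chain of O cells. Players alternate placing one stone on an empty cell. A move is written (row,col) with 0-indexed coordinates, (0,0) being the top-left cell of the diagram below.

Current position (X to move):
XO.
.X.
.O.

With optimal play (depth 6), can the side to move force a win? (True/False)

X winning at [XO./.X./.O.]: True

[XO./.X./.O.] X move#1: (0,2):-1/XOX/.X./.O., (1,0):-1/XO./XX./.O., (1,2):+1/XO./.XX/.O.*, (2,0):+1/XO./.X./XO., (2,2):+1/XO./.X./.OX
[XO./.XX/.O.] O move#2: (0,2):-1/XOO/.XX/.O.*, (1,0):-1/XO./OXX/.O., (2,0):-1/XO./.XX/OO., (2,2):-1/XO./.XX/.OO
[XOO/.XX/.O.] X move#3: (1,0):+1/XOO/XXX/.O.*, (2,0):-1/XOO/.XX/XO., (2,2):-1/XOO/.XX/.OX
[XOO/XXX/.O.] O move#4: (2,0):-1/XOO/XXX/OO.*, (2,2):-1/XOO/XXX/.OO
[XOO/XXX/OO.] X move#5: (2,2):+1/XOO/XXX/OOX*
[XOO/XXX/OOX] end (terminal -1, O#6); searched XO./.X./.O. to 6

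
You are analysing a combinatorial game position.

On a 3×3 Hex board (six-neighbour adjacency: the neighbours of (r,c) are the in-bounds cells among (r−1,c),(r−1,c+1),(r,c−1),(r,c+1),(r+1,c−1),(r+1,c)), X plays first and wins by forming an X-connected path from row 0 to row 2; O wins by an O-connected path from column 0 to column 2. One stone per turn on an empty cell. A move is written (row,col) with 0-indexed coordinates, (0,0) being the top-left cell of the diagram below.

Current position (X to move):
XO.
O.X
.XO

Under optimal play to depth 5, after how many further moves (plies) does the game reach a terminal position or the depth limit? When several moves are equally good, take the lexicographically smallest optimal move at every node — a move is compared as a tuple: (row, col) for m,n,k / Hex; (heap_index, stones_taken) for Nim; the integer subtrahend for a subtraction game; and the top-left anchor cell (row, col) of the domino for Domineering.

PV length from [XO./O.X/.XO]: 1 ply

p1 X@[XO./O.X/.XO]: (0,2)[XOX/O.X/.XO]+1* (1,1)[XO./OXX/.XO]-1 (2,0)[XO./O.X/XXO]-1
p2 O@[XOX/O.X/.XO] terminal -1; root [XO./O.X/.XO] d5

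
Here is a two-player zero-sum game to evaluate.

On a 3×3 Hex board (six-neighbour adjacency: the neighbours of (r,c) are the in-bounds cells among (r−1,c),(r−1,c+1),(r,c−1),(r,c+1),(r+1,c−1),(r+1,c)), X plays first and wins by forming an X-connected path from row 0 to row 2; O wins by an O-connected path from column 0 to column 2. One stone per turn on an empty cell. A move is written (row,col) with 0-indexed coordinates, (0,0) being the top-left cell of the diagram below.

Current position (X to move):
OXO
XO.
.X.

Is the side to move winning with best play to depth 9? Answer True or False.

X winning at [OXO/XO./.X.]: True

p1 X@[OXO/XO./.X.]: (1,2)[OXO/XOX/.X.]-1 (2,0)[OXO/XO./XX.]+1* (2,2)[OXO/XO./.XX]-1
p2 O@[OXO/XO./XX.] terminal -1; root [OXO/XO./.X.] d9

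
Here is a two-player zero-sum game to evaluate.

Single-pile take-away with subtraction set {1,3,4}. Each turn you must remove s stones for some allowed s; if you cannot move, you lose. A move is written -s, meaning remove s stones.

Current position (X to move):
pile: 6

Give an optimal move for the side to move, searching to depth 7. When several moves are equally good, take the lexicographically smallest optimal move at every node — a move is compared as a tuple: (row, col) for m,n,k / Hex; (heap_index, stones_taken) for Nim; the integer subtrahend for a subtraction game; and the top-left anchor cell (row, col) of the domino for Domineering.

p1 X@[6]: -1[5]-1 -3[3]-1 -4[2]+1*
p2 O@[2]: -1[1]-1*
p3 X@[1]: -1[0]+1*
p4 O@[0] terminal -1; root [6] d7

X's best at [6]: -4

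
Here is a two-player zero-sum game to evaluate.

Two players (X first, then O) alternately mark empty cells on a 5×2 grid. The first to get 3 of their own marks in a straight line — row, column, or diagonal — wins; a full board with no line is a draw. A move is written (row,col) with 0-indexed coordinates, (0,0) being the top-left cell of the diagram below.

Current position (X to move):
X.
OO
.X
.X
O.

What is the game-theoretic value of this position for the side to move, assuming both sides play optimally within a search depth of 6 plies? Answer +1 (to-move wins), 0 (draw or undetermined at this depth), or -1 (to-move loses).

p1 X@[X./OO/.X/.X/O.]: (0,1)[XX/OO/.X/.X/O.]+0 (2,0)[X./OO/XX/.X/O.]+0 (3,0)[X./OO/.X/XX/O.]+0 (4,1)[X./OO/.X/.X/OX]+1*
p2 O@[X./OO/.X/.X/OX] terminal -1; root [X./OO/.X/.X/O.] d6

value(X./OO/.X/.X/O., X) = +1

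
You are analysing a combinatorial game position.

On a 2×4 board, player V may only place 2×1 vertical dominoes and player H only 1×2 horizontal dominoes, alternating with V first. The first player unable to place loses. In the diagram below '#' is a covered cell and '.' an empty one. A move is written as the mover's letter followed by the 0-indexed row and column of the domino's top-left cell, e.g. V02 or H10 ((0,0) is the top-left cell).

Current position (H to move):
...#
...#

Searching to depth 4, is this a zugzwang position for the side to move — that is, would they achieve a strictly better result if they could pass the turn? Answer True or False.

p1 H@[...#/...#]: H00[##.#/...#]+1* H01[.###/...#]+1 H10[...#/##.#]+1 H11[...#/.###]+1
p2 V@[##.#/...#]: V02[####/..##]-1*
p3 H@[####/..##]: H10[####/####]+1*
p4 V@[####/####] terminal -1; root [...#/...#] d4
pass branch (V moves first from the same position):
  | p1 V@[...#/...#]: V00[#..#/#..#]-1 V01[.#.#/.#.#]+1* V02[..##/..##]-1
  | p2 H@[.#.#/.#.#] terminal -1; root [...#/...#] d4
H moving scores +1; H passing scores -1

zugzwang(...#/...#, H) = False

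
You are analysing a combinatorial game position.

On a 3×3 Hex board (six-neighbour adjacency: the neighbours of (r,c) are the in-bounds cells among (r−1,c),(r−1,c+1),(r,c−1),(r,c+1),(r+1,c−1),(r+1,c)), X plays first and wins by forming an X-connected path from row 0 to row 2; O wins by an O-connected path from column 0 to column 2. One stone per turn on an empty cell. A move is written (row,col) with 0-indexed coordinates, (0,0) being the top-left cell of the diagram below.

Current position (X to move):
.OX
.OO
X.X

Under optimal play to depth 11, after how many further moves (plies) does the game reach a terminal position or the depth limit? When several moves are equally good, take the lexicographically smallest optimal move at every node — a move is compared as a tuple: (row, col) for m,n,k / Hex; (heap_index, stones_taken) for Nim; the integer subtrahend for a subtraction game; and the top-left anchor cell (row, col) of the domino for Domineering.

PV length from [.OX/.OO/X.X]: 2 plies

[.OX/.OO/X.X] X move#1: (0,0):-1/XOX/.OO/X.X*, (1,0):-1/.OX/XOO/X.X, (2,1):-1/.OX/.OO/XXX
[XOX/.OO/X.X] O move#2: (1,0):+1/XOX/OOO/X.X*, (2,1):-1/XOX/.OO/XOX
[XOX/OOO/X.X] end (terminal -1, X#3); searched .OX/.OO/X.X to 11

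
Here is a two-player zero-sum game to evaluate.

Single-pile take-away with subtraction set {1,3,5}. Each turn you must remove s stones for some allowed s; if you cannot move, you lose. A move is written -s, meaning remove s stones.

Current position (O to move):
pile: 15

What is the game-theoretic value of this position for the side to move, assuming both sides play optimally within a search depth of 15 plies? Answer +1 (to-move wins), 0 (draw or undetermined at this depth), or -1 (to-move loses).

ply 1, O at 15 | -1=+1→14*; -3=+1→12; -5=+1→10
ply 2, X at 14 | -1=-1→13*; -3=-1→11; -5=-1→9
ply 3, O at 13 | -1=+1→12*; -3=+1→10; -5=+1→8
ply 4, X at 12 | -1=-1→11*; -3=-1→9; -5=-1→7
ply 5, O at 11 | -1=+1→10*; -3=+1→8; -5=+1→6
ply 6, X at 10 | -1=-1→9*; -3=-1→7; -5=-1→5
ply 7, O at 9 | -1=+1→8*; -3=+1→6; -5=+1→4
ply 8, X at 8 | -1=-1→7*; -3=-1→5; -5=-1→3
ply 9, O at 7 | -1=+1→6*; -3=+1→4; -5=+1→2
ply 10, X at 6 | -1=-1→5*; -3=-1→3; -5=-1→1
ply 11, O at 5 | -1=+1→4*; -3=+1→2; -5=+1→0
ply 12, X at 4 | -1=-1→3*; -3=-1→1
ply 13, O at 3 | -1=+1→2*; -3=+1→0
ply 14, X at 2 | -1=-1→1*
ply 15, O at 1 | -1=+1→0*
ply 16: 0 is terminal -1 (X); from 15 depth 15

value(15, O) = +1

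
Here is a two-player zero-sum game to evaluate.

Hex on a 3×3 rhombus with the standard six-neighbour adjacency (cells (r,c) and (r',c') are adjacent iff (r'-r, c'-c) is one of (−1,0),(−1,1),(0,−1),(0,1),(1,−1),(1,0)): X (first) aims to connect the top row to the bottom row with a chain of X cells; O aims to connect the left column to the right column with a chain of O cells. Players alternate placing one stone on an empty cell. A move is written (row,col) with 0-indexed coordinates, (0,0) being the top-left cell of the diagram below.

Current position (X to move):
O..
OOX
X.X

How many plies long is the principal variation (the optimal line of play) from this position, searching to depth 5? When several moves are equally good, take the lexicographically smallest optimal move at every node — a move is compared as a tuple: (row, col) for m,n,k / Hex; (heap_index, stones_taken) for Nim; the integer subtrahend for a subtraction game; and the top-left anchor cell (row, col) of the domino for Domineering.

[O../OOX/X.X] X move#1: (0,1):-1/OX./OOX/X.X, (0,2):+1/O.X/OOX/X.X*, (2,1):-1/O../OOX/XXX
[O.X/OOX/X.X] end (terminal -1, O#2); searched O../OOX/X.X to 5

PV length from [O../OOX/X.X]: 1 ply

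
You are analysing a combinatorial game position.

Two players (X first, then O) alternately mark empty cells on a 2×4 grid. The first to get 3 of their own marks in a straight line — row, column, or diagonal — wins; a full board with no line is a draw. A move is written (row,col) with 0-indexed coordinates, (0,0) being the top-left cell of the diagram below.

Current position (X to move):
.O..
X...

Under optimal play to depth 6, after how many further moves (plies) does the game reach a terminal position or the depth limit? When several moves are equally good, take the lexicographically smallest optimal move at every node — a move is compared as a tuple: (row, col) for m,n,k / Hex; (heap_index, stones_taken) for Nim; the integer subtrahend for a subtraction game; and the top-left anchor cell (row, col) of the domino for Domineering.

[.O../X...] X move#1: (0,0):+0/XO../X...*, (0,2):+0/.OX./X..., (0,3):+0/.O.X/X..., (1,1):+0/.O../XX.., (1,2):+0/.O../X.X., (1,3):-1/.O../X..X
[XO../X...] O move#2: (0,2):+0/XOO./X...*, (0,3):+0/XO.O/X..., (1,1):+0/XO../XO.., (1,2):+0/XO../X.O., (1,3):+0/XO../X..O
[XOO./X...] X move#3: (0,3):+0/XOOX/X...*, (1,1):-1/XOO./XX.., (1,2):-1/XOO./X.X., (1,3):-1/XOO./X..X
[XOOX/X...] O move#4: (1,1):+0/XOOX/XO..*, (1,2):+0/XOOX/X.O., (1,3):+0/XOOX/X..O
[XOOX/XO..] X move#5: (1,2):+0/XOOX/XOX.*, (1,3):+0/XOOX/XO.X
[XOOX/XOX.] O move#6: (1,3):+0/XOOX/XOXO*
[XOOX/XOXO] end (terminal +0, X#7); searched .O../X... to 6

PV length from [.O../X...]: 6 plies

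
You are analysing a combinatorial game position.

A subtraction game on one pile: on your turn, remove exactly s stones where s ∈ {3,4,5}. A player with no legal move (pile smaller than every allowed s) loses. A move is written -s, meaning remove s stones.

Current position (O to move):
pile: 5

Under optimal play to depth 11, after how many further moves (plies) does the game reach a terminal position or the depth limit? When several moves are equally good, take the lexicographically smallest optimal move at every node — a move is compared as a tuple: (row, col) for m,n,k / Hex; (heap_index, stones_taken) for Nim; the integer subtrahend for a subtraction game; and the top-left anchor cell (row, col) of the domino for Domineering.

ply 1, O at 5 | -3=+1→2*; -4=+1→1; -5=+1→0
ply 2: 2 is terminal -1 (X); from 5 depth 11

PV length from [5]: 1 ply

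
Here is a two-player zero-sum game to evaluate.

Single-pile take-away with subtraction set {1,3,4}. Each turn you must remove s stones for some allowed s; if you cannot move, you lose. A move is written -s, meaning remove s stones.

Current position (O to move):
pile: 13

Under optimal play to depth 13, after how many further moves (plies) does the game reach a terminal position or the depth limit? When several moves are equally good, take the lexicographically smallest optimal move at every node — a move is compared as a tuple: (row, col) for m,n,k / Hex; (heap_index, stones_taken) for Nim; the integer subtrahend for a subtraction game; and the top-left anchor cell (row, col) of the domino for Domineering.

[13] O move#1: -1:-1/12, -3:-1/10, -4:+1/9*
[9] X move#2: -1:-1/8*, -3:-1/6, -4:-1/5
[8] O move#3: -1:+1/7*, -3:-1/5, -4:-1/4
[7] X move#4: -1:-1/6*, -3:-1/4, -4:-1/3
[6] O move#5: -1:-1/5, -3:-1/3, -4:+1/2*
[2] X move#6: -1:-1/1*
[1] O move#7: -1:+1/0*
[0] end (terminal -1, X#8); searched 13 to 13

PV length from [13]: 7 plies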